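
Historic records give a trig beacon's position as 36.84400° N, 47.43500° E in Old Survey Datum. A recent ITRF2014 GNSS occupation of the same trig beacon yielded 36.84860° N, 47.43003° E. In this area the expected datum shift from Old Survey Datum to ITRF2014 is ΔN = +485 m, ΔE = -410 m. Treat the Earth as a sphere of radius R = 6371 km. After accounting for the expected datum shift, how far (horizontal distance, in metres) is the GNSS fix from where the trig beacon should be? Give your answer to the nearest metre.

42 m

Observed coordinate differences: Δφ = +0.00460°, Δλ = -0.00497°.
Converting to metres (1° lat = 111195 m, cos φ = 0.800271): observed ΔN = 511.5 m, observed ΔE = -442.3 m.
Subtracting the expected shift leaves a residual of 511.5 − (485) = 26.5 m north and -442.3 − (-410) = -32.3 m east.
Residual distance = √(26.5² + (-32.3)²) = 41.7 m.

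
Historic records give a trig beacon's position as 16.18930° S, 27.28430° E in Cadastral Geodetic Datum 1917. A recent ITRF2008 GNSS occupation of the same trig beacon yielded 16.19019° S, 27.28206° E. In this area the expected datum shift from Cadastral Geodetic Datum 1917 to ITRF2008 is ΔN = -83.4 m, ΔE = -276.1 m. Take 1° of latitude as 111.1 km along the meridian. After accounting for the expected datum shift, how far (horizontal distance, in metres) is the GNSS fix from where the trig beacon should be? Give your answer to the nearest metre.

40 m

Observed coordinate differences: Δφ = -0.00089°, Δλ = -0.00224°.
Converting to metres (1° lat = 111100 m, cos φ = 0.960346): observed ΔN = -98.9 m, observed ΔE = -239.0 m.
Subtracting the expected shift leaves a residual of -98.9 − (-83.4) = -15.5 m north and -239.0 − (-276.1) = 37.1 m east.
Residual distance = √((-15.5)² + 37.1²) = 40.2 m.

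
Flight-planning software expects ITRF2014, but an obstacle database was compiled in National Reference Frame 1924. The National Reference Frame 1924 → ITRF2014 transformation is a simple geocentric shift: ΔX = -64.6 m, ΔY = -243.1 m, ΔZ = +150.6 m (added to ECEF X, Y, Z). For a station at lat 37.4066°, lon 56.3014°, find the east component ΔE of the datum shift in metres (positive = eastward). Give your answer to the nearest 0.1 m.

At φ = 37.4066°, λ = 56.3014°: sin φ = 0.607467, cos φ = 0.794345, sin λ = 0.831968, cos λ = 0.554824.
ΔE = −sin λ·ΔX + cos λ·ΔY = −(0.831968)·(-64.6) + (0.554824)·(-243.1) = -81.13 m.

ΔE = -81.1 m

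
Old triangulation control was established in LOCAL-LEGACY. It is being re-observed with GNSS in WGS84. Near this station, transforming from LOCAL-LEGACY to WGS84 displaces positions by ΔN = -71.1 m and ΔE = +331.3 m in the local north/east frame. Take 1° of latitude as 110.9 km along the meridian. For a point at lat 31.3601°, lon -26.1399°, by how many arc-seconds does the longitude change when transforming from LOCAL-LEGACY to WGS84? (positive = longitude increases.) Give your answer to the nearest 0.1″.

At latitude 31.3601°, cos φ = 0.853913.
1° of longitude at this latitude = 110.9 × cos φ = 94.70 km, so Δλ = 331.3 / 94699.0 = 0.0034985° = 12.594″.

Δλ = 12.6″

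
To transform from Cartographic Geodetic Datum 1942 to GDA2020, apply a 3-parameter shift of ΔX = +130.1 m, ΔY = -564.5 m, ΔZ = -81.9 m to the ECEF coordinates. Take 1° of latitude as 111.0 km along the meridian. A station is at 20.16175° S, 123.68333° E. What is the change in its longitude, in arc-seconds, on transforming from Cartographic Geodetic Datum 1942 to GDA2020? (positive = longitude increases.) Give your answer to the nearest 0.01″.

Δλ = 7.08″

sin φ = -0.344672, cos φ = 0.938723, sin λ = 0.832116, cos λ = -0.554602.
East component: ΔE = −sin λ·ΔX + cos λ·ΔY = −(0.832116)(130.1) + (-0.554602)(-564.5) = 204.81 m.
1° of latitude spans 111000 m; at latitude φ, 1° of longitude spans that × cos φ = 104198.3 m, so Δλ = 204.81 / 104198.3 × 3600 = 7.076″.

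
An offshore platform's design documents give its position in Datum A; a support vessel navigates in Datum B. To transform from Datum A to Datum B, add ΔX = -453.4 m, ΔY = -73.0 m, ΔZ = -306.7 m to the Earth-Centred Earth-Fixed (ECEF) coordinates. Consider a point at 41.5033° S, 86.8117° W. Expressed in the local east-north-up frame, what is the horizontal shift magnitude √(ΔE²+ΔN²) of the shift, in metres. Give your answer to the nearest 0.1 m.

497.9 m

The local east axis at (φ, λ) is (−sin λ, cos λ, 0), so ΔE = −sin(-86.8117°)·(-453.4) + cos(-86.8117°)·(-73.0) = -456.76 m.
The local north axis is (−sin φ cos λ, −sin φ sin λ, cos φ), giving ΔN = -16.710 + 48.300 − 229.693 = -198.10 m.
Horizontal magnitude = √(ΔE² + ΔN²) = √((-456.76)² + (-198.10)²) = 497.87 m.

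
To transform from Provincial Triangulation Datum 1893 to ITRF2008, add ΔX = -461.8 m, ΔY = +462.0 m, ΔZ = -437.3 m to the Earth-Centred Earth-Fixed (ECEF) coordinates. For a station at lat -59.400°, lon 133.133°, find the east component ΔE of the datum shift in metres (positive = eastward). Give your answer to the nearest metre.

At φ = -59.400°, λ = 133.133°: sin φ = -0.860742, cos φ = 0.509041, sin λ = 0.729769, cos λ = -0.683694.
ΔE = −sin λ·ΔX + cos λ·ΔY = −(0.729769)·(-461.8) + (-0.683694)·(462.0) = 21.14 m.

ΔE = 21 m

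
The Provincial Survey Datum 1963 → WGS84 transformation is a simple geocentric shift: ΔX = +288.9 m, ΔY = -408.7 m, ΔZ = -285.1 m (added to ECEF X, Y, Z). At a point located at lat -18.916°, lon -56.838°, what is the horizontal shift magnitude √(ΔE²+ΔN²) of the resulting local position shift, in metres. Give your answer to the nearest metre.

The local east axis at (φ, λ) is (−sin λ, cos λ, 0), so ΔE = −sin(-56.838°)·288.9 + cos(-56.838°)·(-408.7) = 18.28 m.
The local north axis is (−sin φ cos λ, −sin φ sin λ, cos φ), giving ΔN = 51.231 + 110.914 − 269.703 = -107.56 m.
Horizontal magnitude = √(ΔE² + ΔN²) = √(18.28² + (-107.56)²) = 109.10 m.

109 m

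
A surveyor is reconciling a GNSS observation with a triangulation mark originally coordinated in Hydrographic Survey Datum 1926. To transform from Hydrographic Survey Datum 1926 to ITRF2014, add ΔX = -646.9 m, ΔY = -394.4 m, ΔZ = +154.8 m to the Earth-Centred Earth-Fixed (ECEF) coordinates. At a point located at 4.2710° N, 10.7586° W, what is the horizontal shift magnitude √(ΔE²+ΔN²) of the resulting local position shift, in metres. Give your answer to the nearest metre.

The local east axis at (φ, λ) is (−sin λ, cos λ, 0), so ΔE = −sin(-10.7586°)·(-646.9) + cos(-10.7586°)·(-394.4) = -508.23 m.
The local north axis is (−sin φ cos λ, −sin φ sin λ, cos φ), giving ΔN = 47.330 − 5.483 + 154.370 = 196.22 m.
Horizontal magnitude = √(ΔE² + ΔN²) = √((-508.23)² + 196.22²) = 544.79 m.

545 m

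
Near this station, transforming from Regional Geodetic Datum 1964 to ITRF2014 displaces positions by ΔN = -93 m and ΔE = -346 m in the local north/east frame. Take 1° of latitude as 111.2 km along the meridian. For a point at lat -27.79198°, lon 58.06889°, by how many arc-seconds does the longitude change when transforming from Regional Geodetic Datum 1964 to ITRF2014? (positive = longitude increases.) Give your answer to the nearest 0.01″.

Δλ = -12.66″

At latitude -27.79198°, cos φ = 0.884646.
1° of longitude at this latitude = 111.2 × cos φ = 98.37 km, so Δλ = -346.0 / 98372.7 = -0.0035172° = -12.662″.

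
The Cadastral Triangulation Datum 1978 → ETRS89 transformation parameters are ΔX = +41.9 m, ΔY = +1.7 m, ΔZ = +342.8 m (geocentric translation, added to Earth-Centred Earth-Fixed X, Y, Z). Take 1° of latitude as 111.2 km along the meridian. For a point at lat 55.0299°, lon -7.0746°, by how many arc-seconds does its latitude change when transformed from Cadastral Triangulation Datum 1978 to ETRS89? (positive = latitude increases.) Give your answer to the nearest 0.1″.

Δφ = 5.3″

sin φ = 0.819451, cos φ = 0.573149, sin λ = -0.123162, cos λ = 0.992387.
North component: ΔN = −sin φ cos λ·ΔX − sin φ sin λ·ΔY + cos φ·ΔZ = −(0.819451)(0.992387)(41.9) − (0.819451)(-0.123162)(1.7) + (0.573149)(342.8) = 162.57 m.
1° of latitude spans 111200 m, so Δφ = 162.57 / 111200 × 3600 = 5.263″.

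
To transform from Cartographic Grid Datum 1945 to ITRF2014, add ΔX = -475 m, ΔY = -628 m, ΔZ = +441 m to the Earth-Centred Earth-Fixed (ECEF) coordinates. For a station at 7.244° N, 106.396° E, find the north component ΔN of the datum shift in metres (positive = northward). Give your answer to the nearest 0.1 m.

At φ = 7.244°, λ = 106.396°: sin φ = 0.126095, cos φ = 0.992018, sin λ = 0.959334, cos λ = -0.282274.
ΔN = −sin φ cos λ·ΔX − sin φ sin λ·ΔY + cos φ·ΔZ = −(0.126095)(-0.282274)(-475) − (0.126095)(0.959334)(-628) + (0.992018)(441) = 496.54 m.

ΔN = 496.5 m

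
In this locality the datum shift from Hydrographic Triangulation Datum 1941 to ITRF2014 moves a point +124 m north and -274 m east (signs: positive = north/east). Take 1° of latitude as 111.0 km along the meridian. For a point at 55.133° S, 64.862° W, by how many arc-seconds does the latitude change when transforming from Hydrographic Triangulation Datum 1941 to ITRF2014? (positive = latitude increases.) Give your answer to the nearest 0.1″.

Δφ = 4.0″

1° of latitude = 111.0 km, so Δφ = 124.0 / 111000 = 0.0011171° = 4.022″.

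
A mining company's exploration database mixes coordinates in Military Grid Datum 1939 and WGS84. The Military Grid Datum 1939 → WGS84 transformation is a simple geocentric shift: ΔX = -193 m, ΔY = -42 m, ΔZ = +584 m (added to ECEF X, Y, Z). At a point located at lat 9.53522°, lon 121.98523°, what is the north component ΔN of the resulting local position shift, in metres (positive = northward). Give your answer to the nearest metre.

ΔN = 565 m

At φ = 9.53522°, λ = 121.98523°: sin φ = 0.165654, cos φ = 0.986184, sin λ = 0.848185, cos λ = -0.529701.
ΔN = −sin φ cos λ·ΔX − sin φ sin λ·ΔY + cos φ·ΔZ = −(0.165654)(-0.529701)(-193) − (0.165654)(0.848185)(-42) + (0.986184)(584) = 564.90 m.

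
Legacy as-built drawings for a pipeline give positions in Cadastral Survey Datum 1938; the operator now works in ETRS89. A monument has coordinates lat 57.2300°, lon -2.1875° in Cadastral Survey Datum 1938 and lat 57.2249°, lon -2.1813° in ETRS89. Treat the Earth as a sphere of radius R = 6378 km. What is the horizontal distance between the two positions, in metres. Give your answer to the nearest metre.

680 m

Δφ = 57.2249° − 57.2300° = -0.0051°; Δλ = -2.1813° − -2.1875° = +0.0062°.
1° along a meridian = πR/180 = 111317 m.
ΔN = Δφ × 111317 = -567.7 m; ΔE = Δλ × 111317 × cos(57.2300°) = +0.0062 × 111317 × 0.541268 = 373.6 m.
Distance = √(ΔE² + ΔN²) = √(373.6² + (-567.7)²) = 679.6 m.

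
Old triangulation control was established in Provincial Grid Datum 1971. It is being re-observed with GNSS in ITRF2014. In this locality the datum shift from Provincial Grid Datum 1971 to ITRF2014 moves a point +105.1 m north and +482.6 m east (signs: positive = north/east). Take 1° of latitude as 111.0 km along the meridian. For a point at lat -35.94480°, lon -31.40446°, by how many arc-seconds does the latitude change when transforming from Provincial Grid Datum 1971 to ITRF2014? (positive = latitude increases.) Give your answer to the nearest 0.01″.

Δφ = 3.41″

1° of latitude = 111.0 km, so Δφ = 105.1 / 111000 = 0.0009468° = 3.409″.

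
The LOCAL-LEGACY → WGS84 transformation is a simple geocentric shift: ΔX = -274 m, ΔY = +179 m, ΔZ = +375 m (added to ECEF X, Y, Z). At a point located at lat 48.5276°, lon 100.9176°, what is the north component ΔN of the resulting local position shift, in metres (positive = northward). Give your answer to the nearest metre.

The local north axis is (−sin φ cos λ, −sin φ sin λ, cos φ), giving ΔN = -38.883 − 131.693 + 248.347 = 77.77 m.

ΔN = 78 m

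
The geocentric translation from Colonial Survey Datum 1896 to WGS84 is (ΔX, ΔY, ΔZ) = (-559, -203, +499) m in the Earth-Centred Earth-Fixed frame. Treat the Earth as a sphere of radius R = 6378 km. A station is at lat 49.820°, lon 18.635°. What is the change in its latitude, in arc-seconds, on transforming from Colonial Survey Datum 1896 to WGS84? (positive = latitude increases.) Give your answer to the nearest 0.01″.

Δφ = 25.10″

sin φ = 0.764021, cos φ = 0.645191, sin λ = 0.319538, cos λ = 0.947573.
North component: ΔN = −sin φ cos λ·ΔX − sin φ sin λ·ΔY + cos φ·ΔZ = −(0.764021)(0.947573)(-559) − (0.764021)(0.319538)(-203) + (0.645191)(499) = 776.21 m.
1° of latitude spans πR/180 = 111317 m, so Δφ = 776.21 / 111317 × 3600 = 25.103″.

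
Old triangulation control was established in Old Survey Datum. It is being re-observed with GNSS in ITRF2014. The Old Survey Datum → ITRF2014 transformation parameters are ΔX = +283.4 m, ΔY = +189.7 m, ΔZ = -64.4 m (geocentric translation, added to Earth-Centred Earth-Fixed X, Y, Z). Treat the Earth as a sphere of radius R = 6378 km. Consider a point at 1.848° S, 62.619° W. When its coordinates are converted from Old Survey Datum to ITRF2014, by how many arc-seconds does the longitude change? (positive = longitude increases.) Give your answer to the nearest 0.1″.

sin φ = -0.032248, cos φ = 0.999480, sin λ = -0.887968, cos λ = 0.459905.
East component: ΔE = −sin λ·ΔX + cos λ·ΔY = −(-0.887968)(283.4) + (0.459905)(189.7) = 338.89 m.
1° of latitude spans πR/180 = 111317 m; at latitude φ, 1° of longitude spans that × cos φ = 111259.2 m, so Δλ = 338.89 / 111259.2 × 3600 = 10.966″.

Δλ = 11.0″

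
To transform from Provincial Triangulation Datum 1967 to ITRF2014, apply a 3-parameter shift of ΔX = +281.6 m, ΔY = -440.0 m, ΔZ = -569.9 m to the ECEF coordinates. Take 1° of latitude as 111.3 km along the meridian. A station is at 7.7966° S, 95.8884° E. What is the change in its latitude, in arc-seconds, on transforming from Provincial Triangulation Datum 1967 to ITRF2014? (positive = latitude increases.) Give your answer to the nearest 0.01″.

sin φ = -0.135657, cos φ = 0.990756, sin λ = 0.994724, cos λ = -0.102591.
North component: ΔN = −sin φ cos λ·ΔX − sin φ sin λ·ΔY + cos φ·ΔZ = −(-0.135657)(-0.102591)(281.6) − (-0.135657)(0.994724)(-440.0) + (0.990756)(-569.9) = -627.92 m.
1° of latitude spans 111300 m, so Δφ = -627.92 / 111300 × 3600 = -20.310″.

Δφ = -20.31″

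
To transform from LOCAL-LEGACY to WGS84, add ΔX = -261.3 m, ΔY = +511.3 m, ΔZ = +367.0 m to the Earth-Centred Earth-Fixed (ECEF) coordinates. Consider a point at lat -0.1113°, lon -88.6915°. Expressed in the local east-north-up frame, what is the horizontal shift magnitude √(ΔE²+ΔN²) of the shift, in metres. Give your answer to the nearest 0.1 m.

443.0 m

At φ = -0.1113°, λ = -88.6915°: sin φ = -0.001943, cos φ = 0.999998, sin λ = -0.999739, cos λ = 0.022836.
ΔE = −sin λ·ΔX + cos λ·ΔY = −(-0.999739)·(-261.3) + (0.022836)·(511.3) = -249.56 m.
ΔN = −sin φ cos λ·ΔX − sin φ sin λ·ΔY + cos φ·ΔZ = −(-0.001943)(0.022836)(-261.3) − (-0.001943)(-0.999739)(511.3) + (0.999998)(367.0) = 365.99 m.
Horizontal magnitude = √(ΔE² + ΔN²) = √((-249.56)² + 365.99²) = 442.98 m.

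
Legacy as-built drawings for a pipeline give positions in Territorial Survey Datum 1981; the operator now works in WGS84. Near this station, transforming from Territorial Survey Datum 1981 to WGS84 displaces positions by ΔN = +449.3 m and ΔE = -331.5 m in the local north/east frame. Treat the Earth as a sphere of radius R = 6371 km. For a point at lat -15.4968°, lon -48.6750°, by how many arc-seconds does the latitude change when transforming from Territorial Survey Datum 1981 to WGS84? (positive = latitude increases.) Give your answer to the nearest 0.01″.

Δφ = 14.55″

On a sphere of radius R, 1 rad of latitude = R, so Δφ = ΔN / R = 449.3 / 6371000 = 7.0523e-05 rad = 14.546″.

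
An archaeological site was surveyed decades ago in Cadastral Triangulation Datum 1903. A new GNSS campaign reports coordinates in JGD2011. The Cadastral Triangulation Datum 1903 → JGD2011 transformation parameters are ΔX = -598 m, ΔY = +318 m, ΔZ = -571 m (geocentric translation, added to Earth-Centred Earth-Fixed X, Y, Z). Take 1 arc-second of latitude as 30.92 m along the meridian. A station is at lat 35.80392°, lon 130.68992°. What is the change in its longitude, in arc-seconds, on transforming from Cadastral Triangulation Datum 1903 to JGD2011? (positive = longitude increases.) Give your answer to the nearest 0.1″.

sin φ = 0.585013, cos φ = 0.811024, sin λ = 0.758249, cos λ = -0.651965.
East component: ΔE = −sin λ·ΔX + cos λ·ΔY = −(0.758249)(-598) + (-0.651965)(318) = 246.11 m.
1° of latitude spans 3600 × 30.92 = 111312 m; at latitude φ, 1° of longitude spans that × cos φ = 90276.7 m, so Δλ = 246.11 / 90276.7 × 3600 = 9.814″.

Δλ = 9.8″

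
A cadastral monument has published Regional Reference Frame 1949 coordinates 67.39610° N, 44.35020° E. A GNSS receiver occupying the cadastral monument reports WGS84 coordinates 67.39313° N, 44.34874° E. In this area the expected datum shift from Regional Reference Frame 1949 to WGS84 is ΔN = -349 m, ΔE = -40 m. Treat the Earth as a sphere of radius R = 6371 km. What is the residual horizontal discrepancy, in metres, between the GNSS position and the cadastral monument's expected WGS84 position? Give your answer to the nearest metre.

29 m

Observed coordinate differences: Δφ = -0.00297°, Δλ = -0.00146°.
Converting to metres (1° lat = 111195 m, cos φ = 0.384358): observed ΔN = -330.2 m, observed ΔE = -62.4 m.
Subtracting the expected shift leaves a residual of -330.2 − (-349) = 18.8 m north and -62.4 − (-40) = -22.4 m east.
Residual distance = √(18.8² + (-22.4)²) = 29.2 m.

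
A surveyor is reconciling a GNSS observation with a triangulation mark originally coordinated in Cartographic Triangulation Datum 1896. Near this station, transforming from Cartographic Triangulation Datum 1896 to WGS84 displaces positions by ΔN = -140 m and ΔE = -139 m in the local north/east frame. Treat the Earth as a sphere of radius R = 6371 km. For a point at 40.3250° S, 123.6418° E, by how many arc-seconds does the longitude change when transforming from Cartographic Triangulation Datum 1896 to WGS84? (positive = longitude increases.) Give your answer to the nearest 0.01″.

Δλ = -5.90″

At latitude -40.3250°, cos φ = 0.762386.
One radian of longitude at latitude φ spans R cos φ, so Δλ = ΔE / (R cos φ) = -139.0 / (6371000 × 0.762386) = -2.8618e-05 rad = -5.903″.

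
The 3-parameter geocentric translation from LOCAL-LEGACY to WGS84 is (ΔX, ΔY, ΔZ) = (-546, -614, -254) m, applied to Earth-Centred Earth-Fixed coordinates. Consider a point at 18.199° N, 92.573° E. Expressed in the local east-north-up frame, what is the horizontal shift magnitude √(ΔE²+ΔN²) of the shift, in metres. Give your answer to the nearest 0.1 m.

575.9 m

The local east axis at (φ, λ) is (−sin λ, cos λ, 0), so ΔE = −sin(92.573°)·(-546) + cos(92.573°)·(-614) = 573.01 m.
The local north axis is (−sin φ cos λ, −sin φ sin λ, cos φ), giving ΔN = -7.655 + 191.570 − 241.294 = -57.38 m.
Horizontal magnitude = √(ΔE² + ΔN²) = √(573.01² + (-57.38)²) = 575.88 m.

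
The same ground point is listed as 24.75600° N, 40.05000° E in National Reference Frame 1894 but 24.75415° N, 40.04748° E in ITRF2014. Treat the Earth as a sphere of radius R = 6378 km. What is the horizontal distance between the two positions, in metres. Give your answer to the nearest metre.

328 m

Δφ = 24.75415° − 24.75600° = -0.00185°; Δλ = 40.04748° − 40.05000° = -0.00252°.
1° along a meridian = πR/180 = 111317 m.
ΔN = Δφ × 111317 = -205.9 m; ΔE = Δλ × 111317 × cos(24.75600°) = -0.00252 × 111317 × 0.908099 = -254.7 m.
Distance = √(ΔE² + ΔN²) = √((-254.7)² + (-205.9)²) = 327.6 m.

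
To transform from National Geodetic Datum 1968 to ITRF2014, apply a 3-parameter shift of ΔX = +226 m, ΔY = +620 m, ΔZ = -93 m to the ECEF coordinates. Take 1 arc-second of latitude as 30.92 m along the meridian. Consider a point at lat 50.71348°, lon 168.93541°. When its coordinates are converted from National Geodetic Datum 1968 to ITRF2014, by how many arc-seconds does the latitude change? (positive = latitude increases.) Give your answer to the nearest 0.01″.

Δφ = 0.67″

sin φ = 0.773989, cos φ = 0.633199, sin λ = 0.191915, cos λ = -0.981411.
North component: ΔN = −sin φ cos λ·ΔX − sin φ sin λ·ΔY + cos φ·ΔZ = −(0.773989)(-0.981411)(226) − (0.773989)(0.191915)(620) + (0.633199)(-93) = 20.69 m.
1° of latitude spans 3600 × 30.92 = 111312 m, so Δφ = 20.69 / 111312 × 3600 = 0.669″.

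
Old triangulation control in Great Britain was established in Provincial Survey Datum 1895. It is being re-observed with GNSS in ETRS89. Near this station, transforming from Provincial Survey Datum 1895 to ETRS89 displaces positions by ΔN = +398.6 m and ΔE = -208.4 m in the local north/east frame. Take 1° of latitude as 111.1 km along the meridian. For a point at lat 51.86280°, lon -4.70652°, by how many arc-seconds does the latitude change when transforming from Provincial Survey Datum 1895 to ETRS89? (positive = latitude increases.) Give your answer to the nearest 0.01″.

1° of latitude = 111.1 km, so Δφ = 398.6 / 111100 = 0.0035878° = 12.916″.

Δφ = 12.92″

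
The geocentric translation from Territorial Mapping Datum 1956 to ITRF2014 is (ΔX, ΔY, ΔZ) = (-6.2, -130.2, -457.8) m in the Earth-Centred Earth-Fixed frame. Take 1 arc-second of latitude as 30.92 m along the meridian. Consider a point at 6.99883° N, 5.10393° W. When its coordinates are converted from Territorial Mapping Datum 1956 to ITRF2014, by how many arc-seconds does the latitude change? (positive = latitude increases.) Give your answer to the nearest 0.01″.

Δφ = -14.72″

sin φ = 0.121849, cos φ = 0.992549, sin λ = -0.088963, cos λ = 0.996035.
North component: ΔN = −sin φ cos λ·ΔX − sin φ sin λ·ΔY + cos φ·ΔZ = −(0.121849)(0.996035)(-6.2) − (0.121849)(-0.088963)(-130.2) + (0.992549)(-457.8) = -455.05 m.
1° of latitude spans 3600 × 30.92 = 111312 m, so Δφ = -455.05 / 111312 × 3600 = -14.717″.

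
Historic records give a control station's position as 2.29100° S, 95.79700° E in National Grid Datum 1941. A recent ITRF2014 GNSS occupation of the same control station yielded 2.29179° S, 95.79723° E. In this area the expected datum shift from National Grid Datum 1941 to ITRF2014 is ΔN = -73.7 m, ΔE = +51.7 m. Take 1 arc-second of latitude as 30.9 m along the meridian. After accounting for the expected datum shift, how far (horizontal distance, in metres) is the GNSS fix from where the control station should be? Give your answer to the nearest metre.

30 m

Observed coordinate differences: Δφ = -0.00079°, Δλ = +0.00023°.
Converting to metres (1° lat = 111240 m, cos φ = 0.999201): observed ΔN = -87.9 m, observed ΔE = 25.6 m.
Subtracting the expected shift leaves a residual of -87.9 − (-73.7) = -14.2 m north and 25.6 − (51.7) = -26.1 m east.
Residual distance = √((-14.2)² + (-26.1)²) = 29.7 m.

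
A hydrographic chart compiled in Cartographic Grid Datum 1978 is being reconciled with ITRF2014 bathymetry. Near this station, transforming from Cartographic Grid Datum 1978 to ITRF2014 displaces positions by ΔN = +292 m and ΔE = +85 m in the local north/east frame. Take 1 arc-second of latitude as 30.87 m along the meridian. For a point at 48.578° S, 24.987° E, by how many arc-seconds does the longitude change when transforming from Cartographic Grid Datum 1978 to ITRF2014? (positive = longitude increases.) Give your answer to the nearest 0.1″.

At latitude -48.578°, cos φ = 0.661600.
1″ of longitude at this latitude = 30.87 × cos φ = 20.4236 m, so Δλ = 85.0 / 20.4236 = 4.162″.

Δλ = 4.2″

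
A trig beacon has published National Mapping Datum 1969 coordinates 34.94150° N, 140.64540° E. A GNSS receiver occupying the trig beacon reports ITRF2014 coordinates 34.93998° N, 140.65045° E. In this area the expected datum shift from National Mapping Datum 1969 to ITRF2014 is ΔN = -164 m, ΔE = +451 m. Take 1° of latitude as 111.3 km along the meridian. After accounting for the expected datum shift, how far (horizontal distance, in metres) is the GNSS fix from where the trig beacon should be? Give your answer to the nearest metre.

Observed coordinate differences: Δφ = -0.00152°, Δλ = +0.00505°.
Converting to metres (1° lat = 111300 m, cos φ = 0.819737): observed ΔN = -169.2 m, observed ΔE = 460.7 m.
Subtracting the expected shift leaves a residual of -169.2 − (-164) = -5.2 m north and 460.7 − (451) = 9.7 m east.
Residual distance = √((-5.2)² + 9.7²) = 11.0 m.

11 m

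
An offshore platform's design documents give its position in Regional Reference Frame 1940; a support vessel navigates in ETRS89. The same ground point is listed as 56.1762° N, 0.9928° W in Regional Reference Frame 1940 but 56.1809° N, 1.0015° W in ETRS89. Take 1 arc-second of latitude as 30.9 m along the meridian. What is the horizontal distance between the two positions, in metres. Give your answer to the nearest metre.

751 m

Δφ = 56.1809° − 56.1762° = +0.0047°; Δλ = -1.0015° − -0.9928° = -0.0087°.
1° of latitude = 3600 × 30.90 = 111240 m.
ΔN = Δφ × 111240 = 522.8 m; ΔE = Δλ × 111240 × cos(56.1762°) = -0.0087 × 111240 × 0.556641 = -538.7 m.
Distance = √(ΔE² + ΔN²) = √((-538.7)² + 522.8²) = 750.7 m.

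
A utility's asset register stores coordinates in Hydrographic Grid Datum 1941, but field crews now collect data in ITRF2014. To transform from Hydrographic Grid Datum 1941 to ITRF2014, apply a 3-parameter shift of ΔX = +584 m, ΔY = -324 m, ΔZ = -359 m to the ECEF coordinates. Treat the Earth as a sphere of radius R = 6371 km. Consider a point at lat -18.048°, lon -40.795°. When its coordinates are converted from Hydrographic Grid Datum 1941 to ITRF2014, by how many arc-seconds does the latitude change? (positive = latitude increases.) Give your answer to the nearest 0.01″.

sin φ = -0.309814, cos φ = 0.950797, sin λ = -0.653355, cos λ = 0.757052.
North component: ΔN = −sin φ cos λ·ΔX − sin φ sin λ·ΔY + cos φ·ΔZ = −(-0.309814)(0.757052)(584) − (-0.309814)(-0.653355)(-324) + (0.950797)(-359) = -138.78 m.
1° of latitude spans πR/180 = 111195 m, so Δφ = -138.78 / 111195 × 3600 = -4.493″.

Δφ = -4.49″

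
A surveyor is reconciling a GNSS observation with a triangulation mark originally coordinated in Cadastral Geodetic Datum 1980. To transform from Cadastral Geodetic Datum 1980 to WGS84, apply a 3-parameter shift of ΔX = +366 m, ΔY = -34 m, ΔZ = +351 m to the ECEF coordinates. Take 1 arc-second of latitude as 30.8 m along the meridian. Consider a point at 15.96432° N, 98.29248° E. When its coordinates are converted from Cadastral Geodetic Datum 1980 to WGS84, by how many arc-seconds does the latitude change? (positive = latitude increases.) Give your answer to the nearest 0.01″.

Δφ = 11.73″

sin φ = 0.275039, cos φ = 0.961433, sin λ = 0.989545, cos λ = -0.144226.
North component: ΔN = −sin φ cos λ·ΔX − sin φ sin λ·ΔY + cos φ·ΔZ = −(0.275039)(-0.144226)(366) − (0.275039)(0.989545)(-34) + (0.961433)(351) = 361.24 m.
1° of latitude spans 3600 × 30.80 = 110880 m, so Δφ = 361.24 / 110880 × 3600 = 11.728″.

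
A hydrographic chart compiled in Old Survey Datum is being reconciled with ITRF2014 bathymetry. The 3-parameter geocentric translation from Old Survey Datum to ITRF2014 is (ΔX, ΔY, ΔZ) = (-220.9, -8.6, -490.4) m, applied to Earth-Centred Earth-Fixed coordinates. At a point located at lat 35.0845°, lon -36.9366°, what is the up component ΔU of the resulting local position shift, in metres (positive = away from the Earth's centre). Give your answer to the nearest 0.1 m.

At φ = 35.0845°, λ = -36.9366°: sin φ = 0.574784, cos φ = 0.818305, sin λ = -0.600931, cos λ = 0.799301.
ΔU = cos φ cos λ·ΔX + cos φ sin λ·ΔY + sin φ·ΔZ = (0.818305)(0.799301)(-220.9) + (0.818305)(-0.600931)(-8.6) + (0.574784)(-490.4) = -422.13 m.

ΔU = -422.1 m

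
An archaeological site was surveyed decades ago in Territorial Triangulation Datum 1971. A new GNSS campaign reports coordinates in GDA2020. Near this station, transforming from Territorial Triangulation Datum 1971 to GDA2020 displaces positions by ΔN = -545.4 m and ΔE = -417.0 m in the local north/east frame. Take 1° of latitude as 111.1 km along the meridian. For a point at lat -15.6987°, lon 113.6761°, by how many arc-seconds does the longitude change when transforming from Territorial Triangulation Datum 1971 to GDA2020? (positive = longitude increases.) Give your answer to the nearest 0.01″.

Δλ = -14.04″

At latitude -15.6987°, cos φ = 0.962698.
1° of longitude at this latitude = 111.1 × cos φ = 106.96 km, so Δλ = -417.0 / 106955.7 = -0.0038988° = -14.036″.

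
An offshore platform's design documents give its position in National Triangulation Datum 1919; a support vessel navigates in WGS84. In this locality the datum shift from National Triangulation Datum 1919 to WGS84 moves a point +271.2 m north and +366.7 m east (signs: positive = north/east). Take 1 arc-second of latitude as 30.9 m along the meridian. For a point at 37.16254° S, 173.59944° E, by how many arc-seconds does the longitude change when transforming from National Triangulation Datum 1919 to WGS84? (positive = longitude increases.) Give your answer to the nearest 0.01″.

At latitude -37.16254°, cos φ = 0.796925.
1″ of longitude at this latitude = 30.90 × cos φ = 24.6250 m, so Δλ = 366.7 / 24.6250 = 14.891″.

Δλ = 14.89″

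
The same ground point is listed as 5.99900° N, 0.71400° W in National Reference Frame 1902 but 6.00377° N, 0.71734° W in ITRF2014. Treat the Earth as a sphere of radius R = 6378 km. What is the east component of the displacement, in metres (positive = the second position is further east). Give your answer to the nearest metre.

Δφ = 6.00377° − 5.99900° = +0.00477°; Δλ = -0.71734° − -0.71400° = -0.00334°.
1° along a meridian = πR/180 = 111317 m.
ΔN = Δφ × 111317 = 531.0 m; ΔE = Δλ × 111317 × cos(5.99900°) = -0.00334 × 111317 × 0.994524 = -369.8 m.

ΔE = -370 m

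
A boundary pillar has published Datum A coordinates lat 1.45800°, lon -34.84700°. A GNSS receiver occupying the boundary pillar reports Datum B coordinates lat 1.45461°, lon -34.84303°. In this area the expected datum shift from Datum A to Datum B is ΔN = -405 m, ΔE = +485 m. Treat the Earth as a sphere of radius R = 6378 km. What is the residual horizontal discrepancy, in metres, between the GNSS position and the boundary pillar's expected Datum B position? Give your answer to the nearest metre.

51 m

Observed coordinate differences: Δφ = -0.00339°, Δλ = +0.00397°.
Converting to metres (1° lat = 111317 m, cos φ = 0.999676): observed ΔN = -377.4 m, observed ΔE = 441.8 m.
Subtracting the expected shift leaves a residual of -377.4 − (-405) = 27.6 m north and 441.8 − (485) = -43.2 m east.
Residual distance = √(27.6² + (-43.2)²) = 51.3 m.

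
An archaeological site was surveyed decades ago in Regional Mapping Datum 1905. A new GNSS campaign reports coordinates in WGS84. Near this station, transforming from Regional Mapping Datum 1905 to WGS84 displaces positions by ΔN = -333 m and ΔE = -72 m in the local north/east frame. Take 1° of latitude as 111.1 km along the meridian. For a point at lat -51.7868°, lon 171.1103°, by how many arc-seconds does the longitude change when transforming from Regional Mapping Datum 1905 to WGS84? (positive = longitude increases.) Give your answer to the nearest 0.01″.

Δλ = -3.77″

At latitude -51.7868°, cos φ = 0.618589.
1° of longitude at this latitude = 111.1 × cos φ = 68.73 km, so Δλ = -72.0 / 68725.3 = -0.0010476° = -3.772″.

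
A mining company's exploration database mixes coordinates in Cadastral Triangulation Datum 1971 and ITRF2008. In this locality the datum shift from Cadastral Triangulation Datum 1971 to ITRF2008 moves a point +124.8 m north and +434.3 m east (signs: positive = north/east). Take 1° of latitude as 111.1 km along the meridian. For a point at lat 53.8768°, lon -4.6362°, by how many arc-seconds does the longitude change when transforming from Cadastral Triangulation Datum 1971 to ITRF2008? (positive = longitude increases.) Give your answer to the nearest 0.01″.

Δλ = 23.87″

At latitude 53.8768°, cos φ = 0.589523.
1° of longitude at this latitude = 111.1 × cos φ = 65.50 km, so Δλ = 434.3 / 65496.1 = 0.0066309° = 23.871″.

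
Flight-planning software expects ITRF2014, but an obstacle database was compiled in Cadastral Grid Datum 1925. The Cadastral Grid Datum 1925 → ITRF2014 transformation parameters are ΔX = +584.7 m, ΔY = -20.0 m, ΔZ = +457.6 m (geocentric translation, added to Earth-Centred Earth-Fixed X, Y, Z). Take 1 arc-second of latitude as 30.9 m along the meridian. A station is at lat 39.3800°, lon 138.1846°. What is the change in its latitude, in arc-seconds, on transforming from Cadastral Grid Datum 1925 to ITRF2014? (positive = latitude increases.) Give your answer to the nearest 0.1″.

Δφ = 20.7″

sin φ = 0.634461, cos φ = 0.772955, sin λ = 0.666733, cos λ = -0.745297.
North component: ΔN = −sin φ cos λ·ΔX − sin φ sin λ·ΔY + cos φ·ΔZ = −(0.634461)(-0.745297)(584.7) − (0.634461)(0.666733)(-20.0) + (0.772955)(457.6) = 638.65 m.
1° of latitude spans 3600 × 30.90 = 111240 m, so Δφ = 638.65 / 111240 × 3600 = 20.668″.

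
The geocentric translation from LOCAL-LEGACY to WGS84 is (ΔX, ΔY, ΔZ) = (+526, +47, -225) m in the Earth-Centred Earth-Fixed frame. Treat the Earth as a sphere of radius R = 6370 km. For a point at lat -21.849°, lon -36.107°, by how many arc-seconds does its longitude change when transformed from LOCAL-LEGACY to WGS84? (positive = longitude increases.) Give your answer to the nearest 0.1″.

sin φ = -0.372162, cos φ = 0.928168, sin λ = -0.589295, cos λ = 0.807918.
East component: ΔE = −sin λ·ΔX + cos λ·ΔY = −(-0.589295)(526) + (0.807918)(47) = 347.94 m.
1° of latitude spans πR/180 = 111177 m; at latitude φ, 1° of longitude spans that × cos φ = 103191.4 m, so Δλ = 347.94 / 103191.4 × 3600 = 12.139″.

Δλ = 12.1″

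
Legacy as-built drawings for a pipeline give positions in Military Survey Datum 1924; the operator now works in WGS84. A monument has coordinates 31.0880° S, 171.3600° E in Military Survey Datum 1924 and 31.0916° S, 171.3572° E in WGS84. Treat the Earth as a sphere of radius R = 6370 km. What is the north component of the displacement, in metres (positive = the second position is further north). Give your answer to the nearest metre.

ΔN = -400 m

Δφ = -31.0916° − -31.0880° = -0.0036°; Δλ = 171.3572° − 171.3600° = -0.0028°.
1° along a meridian = πR/180 = 111177 m.
ΔN = Δφ × 111177 = -400.2 m; ΔE = Δλ × 111177 × cos(-31.0880°) = -0.0028 × 111177 × 0.856375 = -266.6 m.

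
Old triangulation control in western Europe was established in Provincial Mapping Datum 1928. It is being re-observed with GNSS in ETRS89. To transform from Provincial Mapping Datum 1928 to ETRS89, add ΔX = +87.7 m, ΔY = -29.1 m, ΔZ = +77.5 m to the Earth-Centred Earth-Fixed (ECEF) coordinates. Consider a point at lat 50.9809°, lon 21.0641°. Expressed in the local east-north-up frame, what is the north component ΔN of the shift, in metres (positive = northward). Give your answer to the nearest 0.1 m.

At φ = 50.9809°, λ = 21.0641°: sin φ = 0.776936, cos φ = 0.629579, sin λ = 0.359412, cos λ = 0.933179.
ΔN = −sin φ cos λ·ΔX − sin φ sin λ·ΔY + cos φ·ΔZ = −(0.776936)(0.933179)(87.7) − (0.776936)(0.359412)(-29.1) + (0.629579)(77.5) = -6.67 m.

ΔN = -6.7 m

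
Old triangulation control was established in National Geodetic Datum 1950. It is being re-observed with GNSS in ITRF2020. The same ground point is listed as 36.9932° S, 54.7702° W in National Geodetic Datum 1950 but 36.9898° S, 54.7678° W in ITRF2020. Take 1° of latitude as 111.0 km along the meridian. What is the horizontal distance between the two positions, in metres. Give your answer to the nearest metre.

Δφ = -36.9898° − -36.9932° = +0.0034°; Δλ = -54.7678° − -54.7702° = +0.0024°.
ΔN = Δφ × 111000 = 377.4 m; ΔE = Δλ × 111000 × cos(-36.9932°) = +0.0024 × 111000 × 0.798707 = 212.8 m.
Distance = √(ΔE² + ΔN²) = √(212.8² + 377.4²) = 433.2 m.

433 m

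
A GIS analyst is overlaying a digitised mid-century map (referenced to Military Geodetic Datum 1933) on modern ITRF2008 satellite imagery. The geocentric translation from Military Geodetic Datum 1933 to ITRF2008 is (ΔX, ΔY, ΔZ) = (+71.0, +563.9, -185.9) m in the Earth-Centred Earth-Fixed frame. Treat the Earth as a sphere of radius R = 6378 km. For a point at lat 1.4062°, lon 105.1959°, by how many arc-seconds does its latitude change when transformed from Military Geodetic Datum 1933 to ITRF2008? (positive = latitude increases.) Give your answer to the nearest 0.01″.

Δφ = -6.43″

sin φ = 0.024540, cos φ = 0.999699, sin λ = 0.965035, cos λ = -0.262120.
North component: ΔN = −sin φ cos λ·ΔX − sin φ sin λ·ΔY + cos φ·ΔZ = −(0.024540)(-0.262120)(71.0) − (0.024540)(0.965035)(563.9) + (0.999699)(-185.9) = -198.74 m.
1° of latitude spans πR/180 = 111317 m, so Δφ = -198.74 / 111317 × 3600 = -6.427″.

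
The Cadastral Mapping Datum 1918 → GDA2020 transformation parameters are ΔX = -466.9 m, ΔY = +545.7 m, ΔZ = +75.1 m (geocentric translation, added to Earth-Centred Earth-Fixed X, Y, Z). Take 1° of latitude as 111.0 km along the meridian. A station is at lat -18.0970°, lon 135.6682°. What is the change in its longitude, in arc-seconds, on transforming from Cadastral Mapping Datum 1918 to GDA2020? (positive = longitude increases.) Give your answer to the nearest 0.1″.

Δλ = -2.2″

sin φ = -0.310627, cos φ = 0.950532, sin λ = 0.698812, cos λ = -0.715305.
East component: ΔE = −sin λ·ΔX + cos λ·ΔY = −(0.698812)(-466.9) + (-0.715305)(545.7) = -64.07 m.
1° of latitude spans 111000 m; at latitude φ, 1° of longitude spans that × cos φ = 105509.1 m, so Δλ = -64.07 / 105509.1 × 3600 = -2.186″.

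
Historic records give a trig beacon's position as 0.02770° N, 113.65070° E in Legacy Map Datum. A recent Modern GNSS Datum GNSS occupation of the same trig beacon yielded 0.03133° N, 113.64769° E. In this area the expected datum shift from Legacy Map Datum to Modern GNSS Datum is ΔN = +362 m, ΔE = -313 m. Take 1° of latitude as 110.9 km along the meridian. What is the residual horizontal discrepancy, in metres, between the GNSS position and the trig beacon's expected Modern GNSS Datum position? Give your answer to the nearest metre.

Observed coordinate differences: Δφ = +0.00363°, Δλ = -0.00301°.
Converting to metres (1° lat = 110900 m, cos φ = 1.000000): observed ΔN = 402.6 m, observed ΔE = -333.8 m.
Subtracting the expected shift leaves a residual of 402.6 − (362) = 40.6 m north and -333.8 − (-313) = -20.8 m east.
Residual distance = √(40.6² + (-20.8)²) = 45.6 m.

46 m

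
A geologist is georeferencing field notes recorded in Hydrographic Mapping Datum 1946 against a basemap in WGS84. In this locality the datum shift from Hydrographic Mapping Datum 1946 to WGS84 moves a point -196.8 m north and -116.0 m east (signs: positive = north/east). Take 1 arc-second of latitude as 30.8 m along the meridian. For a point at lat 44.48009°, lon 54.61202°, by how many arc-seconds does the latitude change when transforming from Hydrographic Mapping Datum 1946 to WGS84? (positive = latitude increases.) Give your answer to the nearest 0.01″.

1″ of latitude = 30.80 m, so Δφ = -196.8 / 30.80 = -6.390″.

Δφ = -6.39″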